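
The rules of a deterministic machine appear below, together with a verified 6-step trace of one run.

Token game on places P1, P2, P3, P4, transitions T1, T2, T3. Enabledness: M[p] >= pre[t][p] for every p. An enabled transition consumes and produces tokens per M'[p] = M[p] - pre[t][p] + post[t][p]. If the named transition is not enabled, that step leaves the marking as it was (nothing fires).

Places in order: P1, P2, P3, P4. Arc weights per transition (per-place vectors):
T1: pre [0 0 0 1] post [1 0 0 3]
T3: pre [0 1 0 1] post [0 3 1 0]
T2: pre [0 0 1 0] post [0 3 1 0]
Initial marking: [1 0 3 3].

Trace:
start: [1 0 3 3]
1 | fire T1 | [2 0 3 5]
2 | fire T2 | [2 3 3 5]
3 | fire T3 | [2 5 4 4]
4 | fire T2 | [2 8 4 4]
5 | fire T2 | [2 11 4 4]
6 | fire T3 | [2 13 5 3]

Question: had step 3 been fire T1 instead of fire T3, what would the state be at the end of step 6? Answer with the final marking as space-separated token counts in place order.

3 11 4 6

(re-executing from step 3 with the substitution; state before step 3: [2 3 3 5])
3 | fire T1 | [3 3 3 7]
4 | fire T2 | [3 6 3 7]
5 | fire T2 | [3 9 3 7]
6 | fire T3 | [3 11 4 6]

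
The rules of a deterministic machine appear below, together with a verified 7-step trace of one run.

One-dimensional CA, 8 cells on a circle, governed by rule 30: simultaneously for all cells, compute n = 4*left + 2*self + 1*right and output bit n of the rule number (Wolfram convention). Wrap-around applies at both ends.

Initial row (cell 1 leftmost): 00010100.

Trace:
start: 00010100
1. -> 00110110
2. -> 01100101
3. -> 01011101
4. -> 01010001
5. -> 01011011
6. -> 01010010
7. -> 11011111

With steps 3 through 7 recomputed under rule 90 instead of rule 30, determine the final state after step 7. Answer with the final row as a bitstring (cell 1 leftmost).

00000000

(re-executing steps 3..7 under rule 90; state before step 3: 01100101)
3. -> 01111000
4. -> 11001100
5. -> 11111111
6. -> 00000000
7. -> 00000000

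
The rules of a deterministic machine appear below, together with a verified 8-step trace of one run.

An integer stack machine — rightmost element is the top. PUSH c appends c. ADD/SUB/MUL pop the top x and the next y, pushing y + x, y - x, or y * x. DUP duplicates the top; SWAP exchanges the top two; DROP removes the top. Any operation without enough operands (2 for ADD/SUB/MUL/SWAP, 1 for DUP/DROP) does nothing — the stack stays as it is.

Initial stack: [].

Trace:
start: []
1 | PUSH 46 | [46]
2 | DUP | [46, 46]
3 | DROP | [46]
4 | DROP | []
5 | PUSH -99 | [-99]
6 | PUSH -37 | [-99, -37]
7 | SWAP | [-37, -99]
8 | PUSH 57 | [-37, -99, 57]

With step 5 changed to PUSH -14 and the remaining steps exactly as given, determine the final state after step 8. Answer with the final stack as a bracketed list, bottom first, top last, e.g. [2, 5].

[-37, -14, 57]

(re-executing from step 5 with the substitution; state before step 5: [])
5 | PUSH -14 | [-14]
6 | PUSH -37 | [-14, -37]
7 | SWAP | [-37, -14]
8 | PUSH 57 | [-37, -14, 57]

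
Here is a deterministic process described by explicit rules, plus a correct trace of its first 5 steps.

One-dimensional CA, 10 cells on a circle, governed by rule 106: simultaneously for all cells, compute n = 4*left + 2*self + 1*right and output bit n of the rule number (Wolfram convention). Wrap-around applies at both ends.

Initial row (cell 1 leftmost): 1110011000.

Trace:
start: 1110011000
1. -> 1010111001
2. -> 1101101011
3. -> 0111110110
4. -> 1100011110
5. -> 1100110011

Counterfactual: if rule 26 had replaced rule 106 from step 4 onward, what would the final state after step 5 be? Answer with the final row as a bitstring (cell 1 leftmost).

(re-executing steps 4..5 under rule 26; state before step 4: 0111110110)
4. -> 1100000101
5. -> 0010001001

0010001001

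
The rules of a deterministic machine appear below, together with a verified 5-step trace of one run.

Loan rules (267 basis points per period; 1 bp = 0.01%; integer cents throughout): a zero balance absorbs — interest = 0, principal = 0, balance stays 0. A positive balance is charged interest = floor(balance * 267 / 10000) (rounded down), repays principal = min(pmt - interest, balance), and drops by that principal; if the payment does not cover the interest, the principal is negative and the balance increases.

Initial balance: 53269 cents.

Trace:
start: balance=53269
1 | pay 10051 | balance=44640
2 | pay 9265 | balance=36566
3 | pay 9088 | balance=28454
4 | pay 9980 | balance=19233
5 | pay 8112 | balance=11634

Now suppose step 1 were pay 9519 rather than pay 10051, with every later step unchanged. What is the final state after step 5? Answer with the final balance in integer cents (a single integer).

12225

(re-executing from step 1 with the substitution; state before step 1: balance=53269)
1 | pay 9519 | balance=45172
2 | pay 9265 | balance=37113
3 | pay 9088 | balance=29015
4 | pay 9980 | balance=19809
5 | pay 8112 | balance=12225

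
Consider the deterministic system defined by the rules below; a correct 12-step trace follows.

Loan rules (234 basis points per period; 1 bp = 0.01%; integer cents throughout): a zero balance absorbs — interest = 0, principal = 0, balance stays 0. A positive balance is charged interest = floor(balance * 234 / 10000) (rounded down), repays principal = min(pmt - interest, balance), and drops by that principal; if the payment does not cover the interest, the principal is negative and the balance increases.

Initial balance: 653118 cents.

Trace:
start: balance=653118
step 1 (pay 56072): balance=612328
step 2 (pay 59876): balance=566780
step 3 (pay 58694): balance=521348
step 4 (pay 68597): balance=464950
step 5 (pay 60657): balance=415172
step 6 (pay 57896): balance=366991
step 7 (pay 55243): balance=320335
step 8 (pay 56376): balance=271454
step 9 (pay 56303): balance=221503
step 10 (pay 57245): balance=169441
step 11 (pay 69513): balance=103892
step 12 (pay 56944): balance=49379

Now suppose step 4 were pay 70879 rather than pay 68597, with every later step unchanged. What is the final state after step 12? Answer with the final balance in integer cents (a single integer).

46633

(re-executing from step 4 with the substitution; state before step 4: balance=521348)
step 4 (pay 70879): balance=462668
step 5 (pay 60657): balance=412837
step 6 (pay 57896): balance=364601
step 7 (pay 55243): balance=317889
step 8 (pay 56376): balance=268951
step 9 (pay 56303): balance=218941
step 10 (pay 57245): balance=166819
step 11 (pay 69513): balance=101209
step 12 (pay 56944): balance=46633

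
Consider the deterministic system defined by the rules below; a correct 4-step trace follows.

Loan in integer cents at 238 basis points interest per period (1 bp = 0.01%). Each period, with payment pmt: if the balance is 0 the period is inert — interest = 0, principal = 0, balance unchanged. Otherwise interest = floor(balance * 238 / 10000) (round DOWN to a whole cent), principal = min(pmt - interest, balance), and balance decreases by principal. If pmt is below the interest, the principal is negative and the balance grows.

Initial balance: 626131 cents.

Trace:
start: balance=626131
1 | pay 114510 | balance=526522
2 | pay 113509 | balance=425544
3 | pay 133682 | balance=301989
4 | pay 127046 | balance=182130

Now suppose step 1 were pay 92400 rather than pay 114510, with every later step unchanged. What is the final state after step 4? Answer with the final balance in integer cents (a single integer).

205856

(re-executing from step 1 with the substitution; state before step 1: balance=626131)
1 | pay 92400 | balance=548632
2 | pay 113509 | balance=448180
3 | pay 133682 | balance=325164
4 | pay 127046 | balance=205856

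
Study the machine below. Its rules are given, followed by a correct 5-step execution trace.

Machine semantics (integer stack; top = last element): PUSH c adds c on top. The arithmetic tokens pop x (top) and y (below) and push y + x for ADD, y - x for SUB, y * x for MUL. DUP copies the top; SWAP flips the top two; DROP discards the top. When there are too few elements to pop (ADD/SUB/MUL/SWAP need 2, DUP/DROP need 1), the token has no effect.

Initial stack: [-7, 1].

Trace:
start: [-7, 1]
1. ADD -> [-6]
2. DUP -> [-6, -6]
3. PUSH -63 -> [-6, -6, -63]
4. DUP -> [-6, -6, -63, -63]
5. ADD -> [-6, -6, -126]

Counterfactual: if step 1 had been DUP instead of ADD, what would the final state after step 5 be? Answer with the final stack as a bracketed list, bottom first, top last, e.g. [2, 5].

(re-executing from step 1 with the substitution; state before step 1: [-7, 1])
1. DUP -> [-7, 1, 1]
2. DUP -> [-7, 1, 1, 1]
3. PUSH -63 -> [-7, 1, 1, 1, -63]
4. DUP -> [-7, 1, 1, 1, -63, -63]
5. ADD -> [-7, 1, 1, 1, -126]

[-7, 1, 1, 1, -126]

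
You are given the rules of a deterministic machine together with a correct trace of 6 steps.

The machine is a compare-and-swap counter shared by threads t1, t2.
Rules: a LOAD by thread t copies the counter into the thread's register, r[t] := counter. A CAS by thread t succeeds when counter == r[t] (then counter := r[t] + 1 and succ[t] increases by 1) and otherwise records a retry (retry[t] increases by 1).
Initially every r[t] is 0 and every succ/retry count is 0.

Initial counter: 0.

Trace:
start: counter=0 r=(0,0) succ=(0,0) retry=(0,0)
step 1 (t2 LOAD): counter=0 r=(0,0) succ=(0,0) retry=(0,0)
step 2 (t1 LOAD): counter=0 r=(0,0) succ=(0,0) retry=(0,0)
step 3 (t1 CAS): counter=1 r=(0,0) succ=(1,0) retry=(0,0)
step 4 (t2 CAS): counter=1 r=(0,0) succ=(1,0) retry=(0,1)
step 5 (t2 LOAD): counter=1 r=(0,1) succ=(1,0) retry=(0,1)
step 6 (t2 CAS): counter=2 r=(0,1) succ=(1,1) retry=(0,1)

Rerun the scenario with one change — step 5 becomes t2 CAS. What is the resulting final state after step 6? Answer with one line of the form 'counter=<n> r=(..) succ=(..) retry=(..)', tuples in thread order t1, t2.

(re-executing from step 5 with the substitution; state before step 5: counter=1 r=(0,0) succ=(1,0) retry=(0,1))
step 5 (t2 CAS): counter=1 r=(0,0) succ=(1,0) retry=(0,2)
step 6 (t2 CAS): counter=1 r=(0,0) succ=(1,0) retry=(0,3)

counter=1 r=(0,0) succ=(1,0) retry=(0,3)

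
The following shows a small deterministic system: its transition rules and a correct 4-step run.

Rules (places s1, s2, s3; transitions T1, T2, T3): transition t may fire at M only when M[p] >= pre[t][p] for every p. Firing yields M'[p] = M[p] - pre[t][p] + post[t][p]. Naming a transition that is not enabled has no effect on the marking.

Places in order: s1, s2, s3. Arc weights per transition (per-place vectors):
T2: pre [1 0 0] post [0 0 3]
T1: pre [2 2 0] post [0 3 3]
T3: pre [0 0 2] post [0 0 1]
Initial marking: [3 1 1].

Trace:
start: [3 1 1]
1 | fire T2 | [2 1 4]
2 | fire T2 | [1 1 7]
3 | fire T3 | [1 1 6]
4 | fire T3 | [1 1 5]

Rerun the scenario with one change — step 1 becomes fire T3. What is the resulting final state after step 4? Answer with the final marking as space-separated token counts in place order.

2 1 2

(re-executing from step 1 with the substitution; state before step 1: [3 1 1])
1 | fire T3 | [3 1 1]
2 | fire T2 | [2 1 4]
3 | fire T3 | [2 1 3]
4 | fire T3 | [2 1 2]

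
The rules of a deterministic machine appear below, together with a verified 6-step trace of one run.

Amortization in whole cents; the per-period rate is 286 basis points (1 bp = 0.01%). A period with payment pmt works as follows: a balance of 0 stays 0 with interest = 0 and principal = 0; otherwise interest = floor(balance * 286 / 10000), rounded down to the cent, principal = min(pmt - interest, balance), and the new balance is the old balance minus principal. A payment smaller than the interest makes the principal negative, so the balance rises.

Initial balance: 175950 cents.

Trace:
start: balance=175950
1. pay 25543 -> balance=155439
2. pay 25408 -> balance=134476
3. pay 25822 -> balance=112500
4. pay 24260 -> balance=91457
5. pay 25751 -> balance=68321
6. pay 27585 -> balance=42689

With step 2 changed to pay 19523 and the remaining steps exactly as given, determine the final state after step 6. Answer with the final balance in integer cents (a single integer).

49277

(re-executing from step 2 with the substitution; state before step 2: balance=155439)
2. pay 19523 -> balance=140361
3. pay 25822 -> balance=118553
4. pay 24260 -> balance=97683
5. pay 25751 -> balance=74725
6. pay 27585 -> balance=49277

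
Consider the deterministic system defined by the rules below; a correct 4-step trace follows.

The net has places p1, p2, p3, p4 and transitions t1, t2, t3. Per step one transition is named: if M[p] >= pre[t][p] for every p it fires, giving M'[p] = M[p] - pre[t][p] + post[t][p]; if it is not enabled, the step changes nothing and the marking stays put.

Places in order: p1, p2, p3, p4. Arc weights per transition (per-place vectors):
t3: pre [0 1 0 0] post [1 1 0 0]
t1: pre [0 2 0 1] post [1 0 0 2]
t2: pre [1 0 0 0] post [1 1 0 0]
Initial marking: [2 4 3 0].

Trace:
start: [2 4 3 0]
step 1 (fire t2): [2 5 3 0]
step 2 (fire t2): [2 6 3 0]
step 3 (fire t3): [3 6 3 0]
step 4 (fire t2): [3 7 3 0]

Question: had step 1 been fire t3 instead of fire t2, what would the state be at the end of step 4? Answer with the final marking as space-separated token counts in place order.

4 6 3 0

(re-executing from step 1 with the substitution; state before step 1: [2 4 3 0])
step 1 (fire t3): [3 4 3 0]
step 2 (fire t2): [3 5 3 0]
step 3 (fire t3): [4 5 3 0]
step 4 (fire t2): [4 6 3 0]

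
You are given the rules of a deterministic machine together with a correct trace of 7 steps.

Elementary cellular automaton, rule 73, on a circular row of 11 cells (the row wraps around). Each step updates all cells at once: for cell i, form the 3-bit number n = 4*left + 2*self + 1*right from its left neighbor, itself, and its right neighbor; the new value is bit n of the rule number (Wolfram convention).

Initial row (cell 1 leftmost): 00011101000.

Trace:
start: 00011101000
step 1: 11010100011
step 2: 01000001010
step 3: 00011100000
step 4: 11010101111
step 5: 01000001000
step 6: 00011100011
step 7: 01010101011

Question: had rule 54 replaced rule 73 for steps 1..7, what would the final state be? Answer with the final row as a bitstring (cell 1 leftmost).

(re-executing steps 1..7 under rule 54; state before step 1: 00011101000)
step 1: 00100011100
step 2: 01110100010
step 3: 10001110111
step 4: 01010001000
step 5: 11111011100
step 6: 00000100011
step 7: 10001110100

10001110100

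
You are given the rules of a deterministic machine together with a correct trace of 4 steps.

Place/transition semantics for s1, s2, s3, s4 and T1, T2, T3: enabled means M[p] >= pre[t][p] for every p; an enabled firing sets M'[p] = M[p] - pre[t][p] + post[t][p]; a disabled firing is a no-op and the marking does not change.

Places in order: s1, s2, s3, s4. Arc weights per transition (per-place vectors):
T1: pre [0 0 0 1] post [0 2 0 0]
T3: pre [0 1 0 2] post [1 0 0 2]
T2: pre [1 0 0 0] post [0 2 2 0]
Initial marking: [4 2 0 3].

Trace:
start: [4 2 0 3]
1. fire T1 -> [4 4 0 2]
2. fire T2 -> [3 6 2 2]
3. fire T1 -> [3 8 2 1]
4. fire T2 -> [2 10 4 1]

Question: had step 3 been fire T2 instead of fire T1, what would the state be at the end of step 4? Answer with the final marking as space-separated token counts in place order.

1 10 6 2

(re-executing from step 3 with the substitution; state before step 3: [3 6 2 2])
3. fire T2 -> [2 8 4 2]
4. fire T2 -> [1 10 6 2]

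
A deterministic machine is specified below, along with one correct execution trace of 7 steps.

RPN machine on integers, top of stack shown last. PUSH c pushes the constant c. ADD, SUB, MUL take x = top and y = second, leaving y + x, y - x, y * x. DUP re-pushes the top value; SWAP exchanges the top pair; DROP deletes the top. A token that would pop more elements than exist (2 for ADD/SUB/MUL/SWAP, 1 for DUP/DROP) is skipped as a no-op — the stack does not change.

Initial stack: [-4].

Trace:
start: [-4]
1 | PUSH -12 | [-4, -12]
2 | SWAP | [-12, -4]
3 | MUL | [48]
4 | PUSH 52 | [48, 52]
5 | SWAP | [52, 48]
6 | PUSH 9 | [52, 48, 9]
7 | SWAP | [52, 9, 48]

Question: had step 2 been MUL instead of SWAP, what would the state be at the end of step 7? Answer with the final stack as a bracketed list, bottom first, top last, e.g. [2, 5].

(re-executing from step 2 with the substitution; state before step 2: [-4, -12])
2 | MUL | [48]
3 | MUL | [48]
4 | PUSH 52 | [48, 52]
5 | SWAP | [52, 48]
6 | PUSH 9 | [52, 48, 9]
7 | SWAP | [52, 9, 48]

[52, 9, 48]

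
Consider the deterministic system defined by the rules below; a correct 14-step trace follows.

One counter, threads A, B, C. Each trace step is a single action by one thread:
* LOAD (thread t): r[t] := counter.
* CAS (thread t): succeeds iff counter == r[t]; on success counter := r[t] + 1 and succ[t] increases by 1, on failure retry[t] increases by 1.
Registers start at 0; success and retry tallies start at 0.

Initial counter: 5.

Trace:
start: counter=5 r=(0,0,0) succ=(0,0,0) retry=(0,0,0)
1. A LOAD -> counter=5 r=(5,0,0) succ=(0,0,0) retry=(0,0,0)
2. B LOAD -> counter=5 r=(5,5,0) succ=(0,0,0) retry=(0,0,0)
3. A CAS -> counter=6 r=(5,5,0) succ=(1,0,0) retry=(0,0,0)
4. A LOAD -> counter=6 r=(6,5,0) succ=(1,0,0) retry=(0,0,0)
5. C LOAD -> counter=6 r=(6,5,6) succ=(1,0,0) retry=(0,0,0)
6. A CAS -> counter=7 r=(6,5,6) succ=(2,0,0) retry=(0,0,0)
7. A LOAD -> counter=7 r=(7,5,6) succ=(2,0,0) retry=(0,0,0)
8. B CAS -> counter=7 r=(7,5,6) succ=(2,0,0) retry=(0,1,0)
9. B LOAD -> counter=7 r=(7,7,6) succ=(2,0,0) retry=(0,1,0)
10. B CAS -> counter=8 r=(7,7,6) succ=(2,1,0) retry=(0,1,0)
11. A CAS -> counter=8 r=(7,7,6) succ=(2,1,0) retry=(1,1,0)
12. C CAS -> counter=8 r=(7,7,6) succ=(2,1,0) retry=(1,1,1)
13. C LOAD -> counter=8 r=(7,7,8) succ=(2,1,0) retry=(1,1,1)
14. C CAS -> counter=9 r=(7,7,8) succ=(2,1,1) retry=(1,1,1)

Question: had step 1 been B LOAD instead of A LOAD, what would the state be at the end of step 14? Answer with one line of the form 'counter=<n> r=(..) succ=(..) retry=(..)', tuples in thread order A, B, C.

(re-executing from step 1 with the substitution; state before step 1: counter=5 r=(0,0,0) succ=(0,0,0) retry=(0,0,0))
1. B LOAD -> counter=5 r=(0,5,0) succ=(0,0,0) retry=(0,0,0)
2. B LOAD -> counter=5 r=(0,5,0) succ=(0,0,0) retry=(0,0,0)
3. A CAS -> counter=5 r=(0,5,0) succ=(0,0,0) retry=(1,0,0)
4. A LOAD -> counter=5 r=(5,5,0) succ=(0,0,0) retry=(1,0,0)
5. C LOAD -> counter=5 r=(5,5,5) succ=(0,0,0) retry=(1,0,0)
6. A CAS -> counter=6 r=(5,5,5) succ=(1,0,0) retry=(1,0,0)
7. A LOAD -> counter=6 r=(6,5,5) succ=(1,0,0) retry=(1,0,0)
8. B CAS -> counter=6 r=(6,5,5) succ=(1,0,0) retry=(1,1,0)
9. B LOAD -> counter=6 r=(6,6,5) succ=(1,0,0) retry=(1,1,0)
10. B CAS -> counter=7 r=(6,6,5) succ=(1,1,0) retry=(1,1,0)
11. A CAS -> counter=7 r=(6,6,5) succ=(1,1,0) retry=(2,1,0)
12. C CAS -> counter=7 r=(6,6,5) succ=(1,1,0) retry=(2,1,1)
13. C LOAD -> counter=7 r=(6,6,7) succ=(1,1,0) retry=(2,1,1)
14. C CAS -> counter=8 r=(6,6,7) succ=(1,1,1) retry=(2,1,1)

counter=8 r=(6,6,7) succ=(1,1,1) retry=(2,1,1)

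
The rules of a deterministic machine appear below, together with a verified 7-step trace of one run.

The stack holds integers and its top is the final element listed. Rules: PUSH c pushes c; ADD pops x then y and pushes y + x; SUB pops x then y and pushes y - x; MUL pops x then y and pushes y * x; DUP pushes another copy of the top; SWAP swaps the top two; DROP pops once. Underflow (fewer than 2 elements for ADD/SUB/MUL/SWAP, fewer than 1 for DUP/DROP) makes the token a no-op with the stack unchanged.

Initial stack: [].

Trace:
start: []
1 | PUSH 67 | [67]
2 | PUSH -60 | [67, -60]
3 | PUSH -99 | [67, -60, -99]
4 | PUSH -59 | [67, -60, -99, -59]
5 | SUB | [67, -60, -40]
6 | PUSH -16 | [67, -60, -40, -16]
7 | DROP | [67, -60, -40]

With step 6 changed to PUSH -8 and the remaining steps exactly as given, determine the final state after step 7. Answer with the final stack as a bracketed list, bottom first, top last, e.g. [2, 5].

[67, -60, -40]

(re-executing from step 6 with the substitution; state before step 6: [67, -60, -40])
6 | PUSH -8 | [67, -60, -40, -8]
7 | DROP | [67, -60, -40]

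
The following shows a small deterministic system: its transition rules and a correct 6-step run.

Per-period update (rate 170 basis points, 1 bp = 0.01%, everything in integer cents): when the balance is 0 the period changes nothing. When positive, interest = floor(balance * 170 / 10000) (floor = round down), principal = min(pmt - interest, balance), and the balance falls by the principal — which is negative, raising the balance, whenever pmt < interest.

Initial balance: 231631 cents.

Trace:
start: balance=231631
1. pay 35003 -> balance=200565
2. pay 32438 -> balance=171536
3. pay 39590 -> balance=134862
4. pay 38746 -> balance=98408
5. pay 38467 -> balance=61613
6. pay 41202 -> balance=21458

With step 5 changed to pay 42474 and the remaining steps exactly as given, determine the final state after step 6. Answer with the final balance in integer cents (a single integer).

(re-executing from step 5 with the substitution; state before step 5: balance=98408)
5. pay 42474 -> balance=57606
6. pay 41202 -> balance=17383

17383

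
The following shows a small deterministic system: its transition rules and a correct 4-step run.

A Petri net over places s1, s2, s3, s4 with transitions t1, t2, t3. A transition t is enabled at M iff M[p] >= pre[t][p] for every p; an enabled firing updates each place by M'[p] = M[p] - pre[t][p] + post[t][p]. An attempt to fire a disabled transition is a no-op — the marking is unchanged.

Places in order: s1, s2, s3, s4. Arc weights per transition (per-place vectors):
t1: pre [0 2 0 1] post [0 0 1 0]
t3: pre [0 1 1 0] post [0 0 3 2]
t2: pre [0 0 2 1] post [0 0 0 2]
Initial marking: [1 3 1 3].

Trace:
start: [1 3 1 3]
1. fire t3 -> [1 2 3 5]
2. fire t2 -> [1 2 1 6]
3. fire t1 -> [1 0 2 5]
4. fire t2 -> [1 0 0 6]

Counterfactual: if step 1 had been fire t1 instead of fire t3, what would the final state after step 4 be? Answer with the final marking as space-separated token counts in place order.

(re-executing from step 1 with the substitution; state before step 1: [1 3 1 3])
1. fire t1 -> [1 1 2 2]
2. fire t2 -> [1 1 0 3]
3. fire t1 -> [1 1 0 3]
4. fire t2 -> [1 1 0 3]

1 1 0 3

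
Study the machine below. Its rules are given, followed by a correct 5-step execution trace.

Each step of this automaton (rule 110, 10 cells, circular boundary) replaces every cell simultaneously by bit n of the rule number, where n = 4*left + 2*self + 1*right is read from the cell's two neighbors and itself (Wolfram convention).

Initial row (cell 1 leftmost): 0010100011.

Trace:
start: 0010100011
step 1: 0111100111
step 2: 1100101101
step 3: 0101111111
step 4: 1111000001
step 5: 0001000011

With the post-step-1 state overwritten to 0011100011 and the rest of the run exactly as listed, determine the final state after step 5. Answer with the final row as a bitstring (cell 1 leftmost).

state after step 1 := 0011100011
step 2: 0110100111
step 3: 1111101101
step 4: 0000111111
step 5: 0001100001

0001100001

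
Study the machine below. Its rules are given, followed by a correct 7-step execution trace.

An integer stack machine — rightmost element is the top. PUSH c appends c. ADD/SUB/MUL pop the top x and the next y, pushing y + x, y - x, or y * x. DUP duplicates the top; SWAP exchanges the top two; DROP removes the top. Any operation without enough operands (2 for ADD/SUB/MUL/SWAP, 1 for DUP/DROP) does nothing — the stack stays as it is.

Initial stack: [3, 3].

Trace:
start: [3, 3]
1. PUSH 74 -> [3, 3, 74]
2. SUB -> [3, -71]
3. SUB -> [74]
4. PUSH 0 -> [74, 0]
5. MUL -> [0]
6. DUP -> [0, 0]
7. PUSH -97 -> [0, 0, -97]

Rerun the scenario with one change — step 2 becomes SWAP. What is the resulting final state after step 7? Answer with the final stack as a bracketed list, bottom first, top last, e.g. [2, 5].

[3, 0, 0, -97]

(re-executing from step 2 with the substitution; state before step 2: [3, 3, 74])
2. SWAP -> [3, 74, 3]
3. SUB -> [3, 71]
4. PUSH 0 -> [3, 71, 0]
5. MUL -> [3, 0]
6. DUP -> [3, 0, 0]
7. PUSH -97 -> [3, 0, 0, -97]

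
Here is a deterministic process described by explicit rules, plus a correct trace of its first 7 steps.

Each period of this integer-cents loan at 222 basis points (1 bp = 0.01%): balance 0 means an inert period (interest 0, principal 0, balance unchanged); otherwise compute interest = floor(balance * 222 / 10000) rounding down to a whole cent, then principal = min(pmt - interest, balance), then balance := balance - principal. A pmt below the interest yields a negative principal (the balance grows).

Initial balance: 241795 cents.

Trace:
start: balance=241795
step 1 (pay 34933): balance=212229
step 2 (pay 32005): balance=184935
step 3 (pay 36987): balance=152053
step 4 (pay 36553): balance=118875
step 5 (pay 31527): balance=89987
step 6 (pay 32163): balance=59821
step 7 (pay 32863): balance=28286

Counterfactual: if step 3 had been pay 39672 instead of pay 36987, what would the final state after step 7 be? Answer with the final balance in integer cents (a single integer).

25354

(re-executing from step 3 with the substitution; state before step 3: balance=184935)
step 3 (pay 39672): balance=149368
step 4 (pay 36553): balance=116130
step 5 (pay 31527): balance=87181
step 6 (pay 32163): balance=56953
step 7 (pay 32863): balance=25354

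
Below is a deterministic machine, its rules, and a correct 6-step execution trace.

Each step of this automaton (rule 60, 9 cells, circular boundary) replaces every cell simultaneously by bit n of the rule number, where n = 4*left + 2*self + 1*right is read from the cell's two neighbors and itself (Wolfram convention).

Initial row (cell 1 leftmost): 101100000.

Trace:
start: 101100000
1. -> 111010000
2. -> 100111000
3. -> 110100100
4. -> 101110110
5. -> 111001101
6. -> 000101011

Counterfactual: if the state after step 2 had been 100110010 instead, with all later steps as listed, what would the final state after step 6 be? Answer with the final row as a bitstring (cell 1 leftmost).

101100001

state after step 2 := 100110010
3. -> 110101011
4. -> 001111110
5. -> 001000001
6. -> 101100001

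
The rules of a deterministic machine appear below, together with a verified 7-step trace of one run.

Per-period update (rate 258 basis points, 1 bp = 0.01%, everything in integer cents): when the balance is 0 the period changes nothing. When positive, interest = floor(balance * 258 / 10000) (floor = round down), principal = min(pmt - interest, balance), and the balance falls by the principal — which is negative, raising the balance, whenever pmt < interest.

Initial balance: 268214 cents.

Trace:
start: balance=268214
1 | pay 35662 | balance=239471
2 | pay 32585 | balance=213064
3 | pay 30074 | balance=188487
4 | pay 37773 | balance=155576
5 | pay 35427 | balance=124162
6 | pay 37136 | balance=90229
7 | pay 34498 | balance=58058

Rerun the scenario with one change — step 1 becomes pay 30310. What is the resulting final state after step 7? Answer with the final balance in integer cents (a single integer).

(re-executing from step 1 with the substitution; state before step 1: balance=268214)
1 | pay 30310 | balance=244823
2 | pay 32585 | balance=218554
3 | pay 30074 | balance=194118
4 | pay 37773 | balance=161353
5 | pay 35427 | balance=130088
6 | pay 37136 | balance=96308
7 | pay 34498 | balance=64294

64294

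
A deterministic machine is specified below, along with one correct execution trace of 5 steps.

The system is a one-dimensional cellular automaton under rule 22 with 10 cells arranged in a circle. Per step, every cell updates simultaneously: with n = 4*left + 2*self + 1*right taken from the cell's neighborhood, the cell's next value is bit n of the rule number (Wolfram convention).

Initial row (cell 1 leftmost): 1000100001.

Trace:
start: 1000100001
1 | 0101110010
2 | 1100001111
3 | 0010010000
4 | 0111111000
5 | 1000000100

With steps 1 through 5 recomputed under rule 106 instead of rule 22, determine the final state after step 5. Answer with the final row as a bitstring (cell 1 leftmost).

1000111011

(re-executing steps 1..5 under rule 106; state before step 1: 1000100001)
1 | 1001000011
2 | 1010000110
3 | 0100001111
4 | 1000011001
5 | 1000111011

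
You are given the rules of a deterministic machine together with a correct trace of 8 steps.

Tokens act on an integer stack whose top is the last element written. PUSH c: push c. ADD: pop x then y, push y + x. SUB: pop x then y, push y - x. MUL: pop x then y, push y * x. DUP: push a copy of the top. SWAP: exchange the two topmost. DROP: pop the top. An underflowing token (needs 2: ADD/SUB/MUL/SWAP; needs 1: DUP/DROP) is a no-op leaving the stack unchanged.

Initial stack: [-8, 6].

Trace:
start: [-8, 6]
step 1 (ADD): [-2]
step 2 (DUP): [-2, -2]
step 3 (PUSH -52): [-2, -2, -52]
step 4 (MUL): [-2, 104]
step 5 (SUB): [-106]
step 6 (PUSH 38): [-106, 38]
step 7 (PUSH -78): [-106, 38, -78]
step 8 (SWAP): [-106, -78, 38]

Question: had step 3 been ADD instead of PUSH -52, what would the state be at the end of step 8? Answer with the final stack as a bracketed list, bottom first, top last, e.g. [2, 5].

(re-executing from step 3 with the substitution; state before step 3: [-2, -2])
step 3 (ADD): [-4]
step 4 (MUL): [-4]
step 5 (SUB): [-4]
step 6 (PUSH 38): [-4, 38]
step 7 (PUSH -78): [-4, 38, -78]
step 8 (SWAP): [-4, -78, 38]

[-4, -78, 38]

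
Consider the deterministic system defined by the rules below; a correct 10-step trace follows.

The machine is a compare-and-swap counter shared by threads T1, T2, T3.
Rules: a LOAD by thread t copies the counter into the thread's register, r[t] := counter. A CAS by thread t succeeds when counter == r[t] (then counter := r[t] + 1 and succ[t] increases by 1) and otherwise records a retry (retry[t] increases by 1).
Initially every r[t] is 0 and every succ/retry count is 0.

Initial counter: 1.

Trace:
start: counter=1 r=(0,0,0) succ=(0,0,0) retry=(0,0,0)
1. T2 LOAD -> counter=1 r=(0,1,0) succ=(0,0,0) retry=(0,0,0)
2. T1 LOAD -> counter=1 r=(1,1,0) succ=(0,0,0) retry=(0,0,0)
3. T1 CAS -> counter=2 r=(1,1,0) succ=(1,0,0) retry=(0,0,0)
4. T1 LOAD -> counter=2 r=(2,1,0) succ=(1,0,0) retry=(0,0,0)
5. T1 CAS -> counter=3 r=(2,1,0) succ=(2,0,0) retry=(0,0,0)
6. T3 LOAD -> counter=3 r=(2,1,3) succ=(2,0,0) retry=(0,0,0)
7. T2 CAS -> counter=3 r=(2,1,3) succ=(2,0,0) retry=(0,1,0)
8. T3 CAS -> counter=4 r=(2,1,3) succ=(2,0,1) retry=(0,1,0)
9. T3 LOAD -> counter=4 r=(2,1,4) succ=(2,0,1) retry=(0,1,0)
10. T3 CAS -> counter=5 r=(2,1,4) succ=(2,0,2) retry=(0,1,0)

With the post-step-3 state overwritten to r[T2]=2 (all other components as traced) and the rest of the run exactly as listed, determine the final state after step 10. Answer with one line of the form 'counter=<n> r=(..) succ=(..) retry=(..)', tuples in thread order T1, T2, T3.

counter=5 r=(2,2,4) succ=(2,0,2) retry=(0,1,0)

state after step 3 := counter=2 r=(1,2,0) succ=(1,0,0) retry=(0,0,0)
4. T1 LOAD -> counter=2 r=(2,2,0) succ=(1,0,0) retry=(0,0,0)
5. T1 CAS -> counter=3 r=(2,2,0) succ=(2,0,0) retry=(0,0,0)
6. T3 LOAD -> counter=3 r=(2,2,3) succ=(2,0,0) retry=(0,0,0)
7. T2 CAS -> counter=3 r=(2,2,3) succ=(2,0,0) retry=(0,1,0)
8. T3 CAS -> counter=4 r=(2,2,3) succ=(2,0,1) retry=(0,1,0)
9. T3 LOAD -> counter=4 r=(2,2,4) succ=(2,0,1) retry=(0,1,0)
10. T3 CAS -> counter=5 r=(2,2,4) succ=(2,0,2) retry=(0,1,0)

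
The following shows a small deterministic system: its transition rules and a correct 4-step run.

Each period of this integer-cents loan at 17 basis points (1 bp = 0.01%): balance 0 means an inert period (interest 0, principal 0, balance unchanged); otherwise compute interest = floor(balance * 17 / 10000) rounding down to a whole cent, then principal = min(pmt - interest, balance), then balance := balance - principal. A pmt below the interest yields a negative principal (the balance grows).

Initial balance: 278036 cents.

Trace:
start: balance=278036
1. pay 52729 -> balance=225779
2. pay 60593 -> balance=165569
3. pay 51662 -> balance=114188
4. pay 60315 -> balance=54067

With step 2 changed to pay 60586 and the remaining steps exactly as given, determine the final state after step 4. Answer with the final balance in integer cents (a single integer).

(re-executing from step 2 with the substitution; state before step 2: balance=225779)
2. pay 60586 -> balance=165576
3. pay 51662 -> balance=114195
4. pay 60315 -> balance=54074

54074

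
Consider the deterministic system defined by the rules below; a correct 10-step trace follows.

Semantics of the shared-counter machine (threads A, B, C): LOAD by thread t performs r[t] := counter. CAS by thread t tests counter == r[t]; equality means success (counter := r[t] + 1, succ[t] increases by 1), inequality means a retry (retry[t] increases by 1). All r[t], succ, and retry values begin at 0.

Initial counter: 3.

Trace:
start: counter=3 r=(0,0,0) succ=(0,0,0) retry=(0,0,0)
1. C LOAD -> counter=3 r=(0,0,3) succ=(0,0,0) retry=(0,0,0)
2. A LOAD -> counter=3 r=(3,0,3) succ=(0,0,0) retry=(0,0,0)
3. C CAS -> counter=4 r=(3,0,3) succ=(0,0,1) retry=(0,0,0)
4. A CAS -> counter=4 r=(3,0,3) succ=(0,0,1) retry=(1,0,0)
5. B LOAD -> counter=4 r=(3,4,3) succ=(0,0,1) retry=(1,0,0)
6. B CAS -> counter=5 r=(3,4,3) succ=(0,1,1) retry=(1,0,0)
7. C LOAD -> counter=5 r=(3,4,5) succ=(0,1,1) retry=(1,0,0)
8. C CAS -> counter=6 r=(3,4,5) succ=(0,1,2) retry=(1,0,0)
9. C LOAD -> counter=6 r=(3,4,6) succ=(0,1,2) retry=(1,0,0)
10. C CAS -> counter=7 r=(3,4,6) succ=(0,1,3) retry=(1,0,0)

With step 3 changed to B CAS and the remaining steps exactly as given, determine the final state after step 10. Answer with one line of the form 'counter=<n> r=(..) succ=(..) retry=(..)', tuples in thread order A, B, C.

(re-executing from step 3 with the substitution; state before step 3: counter=3 r=(3,0,3) succ=(0,0,0) retry=(0,0,0))
3. B CAS -> counter=3 r=(3,0,3) succ=(0,0,0) retry=(0,1,0)
4. A CAS -> counter=4 r=(3,0,3) succ=(1,0,0) retry=(0,1,0)
5. B LOAD -> counter=4 r=(3,4,3) succ=(1,0,0) retry=(0,1,0)
6. B CAS -> counter=5 r=(3,4,3) succ=(1,1,0) retry=(0,1,0)
7. C LOAD -> counter=5 r=(3,4,5) succ=(1,1,0) retry=(0,1,0)
8. C CAS -> counter=6 r=(3,4,5) succ=(1,1,1) retry=(0,1,0)
9. C LOAD -> counter=6 r=(3,4,6) succ=(1,1,1) retry=(0,1,0)
10. C CAS -> counter=7 r=(3,4,6) succ=(1,1,2) retry=(0,1,0)

counter=7 r=(3,4,6) succ=(1,1,2) retry=(0,1,0)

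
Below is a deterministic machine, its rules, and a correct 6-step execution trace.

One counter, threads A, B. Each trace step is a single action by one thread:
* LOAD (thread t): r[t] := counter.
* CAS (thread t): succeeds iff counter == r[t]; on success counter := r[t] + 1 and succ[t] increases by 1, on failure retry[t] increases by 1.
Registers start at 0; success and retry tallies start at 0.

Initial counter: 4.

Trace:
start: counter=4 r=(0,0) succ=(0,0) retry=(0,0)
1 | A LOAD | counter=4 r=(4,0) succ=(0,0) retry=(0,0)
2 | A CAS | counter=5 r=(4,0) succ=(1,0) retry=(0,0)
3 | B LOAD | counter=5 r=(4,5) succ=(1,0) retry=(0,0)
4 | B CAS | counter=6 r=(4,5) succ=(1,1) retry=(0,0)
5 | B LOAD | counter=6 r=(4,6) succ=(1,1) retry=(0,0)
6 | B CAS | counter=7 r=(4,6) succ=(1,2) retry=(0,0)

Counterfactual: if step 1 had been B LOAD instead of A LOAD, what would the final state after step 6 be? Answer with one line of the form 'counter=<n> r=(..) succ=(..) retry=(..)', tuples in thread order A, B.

(re-executing from step 1 with the substitution; state before step 1: counter=4 r=(0,0) succ=(0,0) retry=(0,0))
1 | B LOAD | counter=4 r=(0,4) succ=(0,0) retry=(0,0)
2 | A CAS | counter=4 r=(0,4) succ=(0,0) retry=(1,0)
3 | B LOAD | counter=4 r=(0,4) succ=(0,0) retry=(1,0)
4 | B CAS | counter=5 r=(0,4) succ=(0,1) retry=(1,0)
5 | B LOAD | counter=5 r=(0,5) succ=(0,1) retry=(1,0)
6 | B CAS | counter=6 r=(0,5) succ=(0,2) retry=(1,0)

counter=6 r=(0,5) succ=(0,2) retry=(1,0)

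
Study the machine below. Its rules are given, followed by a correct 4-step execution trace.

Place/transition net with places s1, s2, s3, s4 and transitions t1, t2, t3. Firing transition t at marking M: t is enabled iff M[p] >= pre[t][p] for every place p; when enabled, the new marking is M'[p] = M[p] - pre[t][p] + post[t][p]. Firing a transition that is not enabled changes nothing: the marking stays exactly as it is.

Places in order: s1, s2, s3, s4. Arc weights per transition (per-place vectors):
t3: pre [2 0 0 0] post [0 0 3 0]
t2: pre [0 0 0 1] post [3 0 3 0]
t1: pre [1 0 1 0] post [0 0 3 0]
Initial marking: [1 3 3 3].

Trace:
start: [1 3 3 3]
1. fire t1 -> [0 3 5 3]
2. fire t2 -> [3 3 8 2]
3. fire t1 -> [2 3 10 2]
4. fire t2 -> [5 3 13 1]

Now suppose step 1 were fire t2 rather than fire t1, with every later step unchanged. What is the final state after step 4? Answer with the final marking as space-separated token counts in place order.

9 3 14 0

(re-executing from step 1 with the substitution; state before step 1: [1 3 3 3])
1. fire t2 -> [4 3 6 2]
2. fire t2 -> [7 3 9 1]
3. fire t1 -> [6 3 11 1]
4. fire t2 -> [9 3 14 0]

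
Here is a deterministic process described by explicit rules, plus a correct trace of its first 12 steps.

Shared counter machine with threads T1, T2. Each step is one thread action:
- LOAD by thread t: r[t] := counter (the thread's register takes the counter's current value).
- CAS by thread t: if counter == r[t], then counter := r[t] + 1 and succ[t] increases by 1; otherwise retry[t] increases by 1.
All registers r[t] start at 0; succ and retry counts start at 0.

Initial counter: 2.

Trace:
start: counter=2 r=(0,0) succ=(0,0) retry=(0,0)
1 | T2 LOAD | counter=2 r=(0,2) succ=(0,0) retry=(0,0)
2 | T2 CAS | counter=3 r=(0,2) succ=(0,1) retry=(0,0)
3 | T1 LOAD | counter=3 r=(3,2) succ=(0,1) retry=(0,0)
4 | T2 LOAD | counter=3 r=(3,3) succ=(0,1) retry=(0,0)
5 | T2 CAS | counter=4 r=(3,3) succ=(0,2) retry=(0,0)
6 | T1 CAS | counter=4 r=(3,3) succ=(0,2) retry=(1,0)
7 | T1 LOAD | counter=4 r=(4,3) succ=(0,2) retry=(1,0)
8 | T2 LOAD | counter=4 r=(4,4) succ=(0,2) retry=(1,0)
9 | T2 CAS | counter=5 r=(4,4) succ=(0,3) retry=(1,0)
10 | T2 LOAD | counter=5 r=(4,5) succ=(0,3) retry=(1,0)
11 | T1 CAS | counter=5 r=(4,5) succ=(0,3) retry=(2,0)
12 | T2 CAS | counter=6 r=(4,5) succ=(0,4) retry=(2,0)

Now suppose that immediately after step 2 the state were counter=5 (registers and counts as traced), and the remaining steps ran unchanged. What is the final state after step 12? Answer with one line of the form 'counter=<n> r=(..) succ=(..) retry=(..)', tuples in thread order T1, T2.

state after step 2 := counter=5 r=(0,2) succ=(0,1) retry=(0,0)
3 | T1 LOAD | counter=5 r=(5,2) succ=(0,1) retry=(0,0)
4 | T2 LOAD | counter=5 r=(5,5) succ=(0,1) retry=(0,0)
5 | T2 CAS | counter=6 r=(5,5) succ=(0,2) retry=(0,0)
6 | T1 CAS | counter=6 r=(5,5) succ=(0,2) retry=(1,0)
7 | T1 LOAD | counter=6 r=(6,5) succ=(0,2) retry=(1,0)
8 | T2 LOAD | counter=6 r=(6,6) succ=(0,2) retry=(1,0)
9 | T2 CAS | counter=7 r=(6,6) succ=(0,3) retry=(1,0)
10 | T2 LOAD | counter=7 r=(6,7) succ=(0,3) retry=(1,0)
11 | T1 CAS | counter=7 r=(6,7) succ=(0,3) retry=(2,0)
12 | T2 CAS | counter=8 r=(6,7) succ=(0,4) retry=(2,0)

counter=8 r=(6,7) succ=(0,4) retry=(2,0)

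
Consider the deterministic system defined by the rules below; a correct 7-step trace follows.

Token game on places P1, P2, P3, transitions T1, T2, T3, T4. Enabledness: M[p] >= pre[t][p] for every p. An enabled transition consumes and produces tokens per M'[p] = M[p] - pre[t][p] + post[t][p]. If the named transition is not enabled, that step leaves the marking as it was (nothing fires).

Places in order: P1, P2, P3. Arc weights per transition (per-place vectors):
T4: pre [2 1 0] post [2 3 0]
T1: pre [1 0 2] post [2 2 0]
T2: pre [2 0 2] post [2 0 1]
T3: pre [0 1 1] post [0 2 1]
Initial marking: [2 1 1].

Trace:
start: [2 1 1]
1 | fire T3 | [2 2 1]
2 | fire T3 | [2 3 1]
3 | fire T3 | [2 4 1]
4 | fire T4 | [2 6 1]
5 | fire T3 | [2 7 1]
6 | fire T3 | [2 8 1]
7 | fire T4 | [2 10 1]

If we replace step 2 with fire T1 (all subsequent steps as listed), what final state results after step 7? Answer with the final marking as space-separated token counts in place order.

(re-executing from step 2 with the substitution; state before step 2: [2 2 1])
2 | fire T1 | [2 2 1]
3 | fire T3 | [2 3 1]
4 | fire T4 | [2 5 1]
5 | fire T3 | [2 6 1]
6 | fire T3 | [2 7 1]
7 | fire T4 | [2 9 1]

2 9 1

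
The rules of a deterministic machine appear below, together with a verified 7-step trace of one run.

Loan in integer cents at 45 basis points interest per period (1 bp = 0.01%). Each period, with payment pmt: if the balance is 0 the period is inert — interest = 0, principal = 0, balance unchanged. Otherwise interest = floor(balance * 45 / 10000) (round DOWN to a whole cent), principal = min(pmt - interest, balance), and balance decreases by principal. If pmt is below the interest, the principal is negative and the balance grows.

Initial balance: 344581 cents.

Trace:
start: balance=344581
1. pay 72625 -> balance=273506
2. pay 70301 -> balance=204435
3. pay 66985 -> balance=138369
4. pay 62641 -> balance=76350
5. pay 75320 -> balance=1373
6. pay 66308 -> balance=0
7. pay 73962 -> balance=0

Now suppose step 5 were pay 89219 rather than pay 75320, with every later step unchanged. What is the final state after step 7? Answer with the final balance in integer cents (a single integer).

(re-executing from step 5 with the substitution; state before step 5: balance=76350)
5. pay 89219 -> balance=0
6. pay 66308 -> balance=0
7. pay 73962 -> balance=0

0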